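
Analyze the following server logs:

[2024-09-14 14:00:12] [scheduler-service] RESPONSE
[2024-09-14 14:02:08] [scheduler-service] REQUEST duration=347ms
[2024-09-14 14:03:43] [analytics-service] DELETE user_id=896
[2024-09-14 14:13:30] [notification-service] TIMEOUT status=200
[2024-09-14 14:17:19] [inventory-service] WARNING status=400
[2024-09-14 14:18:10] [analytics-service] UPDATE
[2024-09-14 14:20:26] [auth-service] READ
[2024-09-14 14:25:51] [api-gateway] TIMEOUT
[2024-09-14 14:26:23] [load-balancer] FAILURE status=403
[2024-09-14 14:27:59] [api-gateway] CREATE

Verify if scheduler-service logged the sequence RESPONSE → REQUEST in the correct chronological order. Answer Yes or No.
Yes

To verify sequence order:

1. Find all events in sequence RESPONSE → REQUEST for scheduler-service
2. Extract their timestamps
3. Check if timestamps are in ascending order
4. Result: Yes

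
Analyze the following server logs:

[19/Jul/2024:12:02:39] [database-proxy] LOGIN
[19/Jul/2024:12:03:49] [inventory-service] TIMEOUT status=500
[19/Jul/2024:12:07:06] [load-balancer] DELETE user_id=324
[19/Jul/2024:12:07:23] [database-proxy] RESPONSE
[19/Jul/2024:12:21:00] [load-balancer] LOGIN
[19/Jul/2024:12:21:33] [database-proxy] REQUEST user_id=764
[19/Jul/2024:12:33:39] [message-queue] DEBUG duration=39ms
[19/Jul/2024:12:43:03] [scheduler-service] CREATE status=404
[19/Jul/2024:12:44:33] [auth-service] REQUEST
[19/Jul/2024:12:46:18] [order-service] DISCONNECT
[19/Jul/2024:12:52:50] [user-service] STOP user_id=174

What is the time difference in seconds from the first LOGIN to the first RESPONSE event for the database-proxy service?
284

To find the time between events:

1. Locate the first LOGIN event for database-proxy: 19/Jul/2024:12:02:39
2. Locate the first RESPONSE event for database-proxy: 19/Jul/2024:12:07:23
3. Calculate the difference: 19/Jul/2024:12:07:23 - 19/Jul/2024:12:02:39 = 284 seconds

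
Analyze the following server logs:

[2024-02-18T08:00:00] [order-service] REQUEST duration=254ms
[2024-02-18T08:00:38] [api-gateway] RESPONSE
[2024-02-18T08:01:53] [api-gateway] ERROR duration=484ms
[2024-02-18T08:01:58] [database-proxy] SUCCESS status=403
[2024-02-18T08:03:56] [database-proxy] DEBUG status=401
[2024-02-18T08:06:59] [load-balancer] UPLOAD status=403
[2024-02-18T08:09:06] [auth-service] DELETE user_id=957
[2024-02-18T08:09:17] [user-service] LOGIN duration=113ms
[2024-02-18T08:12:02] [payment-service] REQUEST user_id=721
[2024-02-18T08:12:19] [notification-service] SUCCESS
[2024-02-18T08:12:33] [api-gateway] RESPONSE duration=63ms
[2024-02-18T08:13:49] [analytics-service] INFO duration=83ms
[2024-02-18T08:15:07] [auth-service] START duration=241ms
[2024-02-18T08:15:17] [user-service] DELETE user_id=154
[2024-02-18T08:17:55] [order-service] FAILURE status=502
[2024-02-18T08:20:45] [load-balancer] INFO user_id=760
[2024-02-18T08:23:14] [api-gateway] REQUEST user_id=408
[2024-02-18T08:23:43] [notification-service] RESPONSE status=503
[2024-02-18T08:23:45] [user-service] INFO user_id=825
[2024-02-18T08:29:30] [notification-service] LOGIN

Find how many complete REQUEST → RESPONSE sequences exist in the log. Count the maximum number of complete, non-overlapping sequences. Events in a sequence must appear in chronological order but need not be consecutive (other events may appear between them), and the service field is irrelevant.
3

To count sequences:

1. Look for pattern: REQUEST → RESPONSE
2. Greedily scan the log in chronological order, matching each sequence element in turn (ignoring service)
3. Each time the full pattern completes, increment the count and restart matching from the next event
4. Complete non-overlapping sequences found: 3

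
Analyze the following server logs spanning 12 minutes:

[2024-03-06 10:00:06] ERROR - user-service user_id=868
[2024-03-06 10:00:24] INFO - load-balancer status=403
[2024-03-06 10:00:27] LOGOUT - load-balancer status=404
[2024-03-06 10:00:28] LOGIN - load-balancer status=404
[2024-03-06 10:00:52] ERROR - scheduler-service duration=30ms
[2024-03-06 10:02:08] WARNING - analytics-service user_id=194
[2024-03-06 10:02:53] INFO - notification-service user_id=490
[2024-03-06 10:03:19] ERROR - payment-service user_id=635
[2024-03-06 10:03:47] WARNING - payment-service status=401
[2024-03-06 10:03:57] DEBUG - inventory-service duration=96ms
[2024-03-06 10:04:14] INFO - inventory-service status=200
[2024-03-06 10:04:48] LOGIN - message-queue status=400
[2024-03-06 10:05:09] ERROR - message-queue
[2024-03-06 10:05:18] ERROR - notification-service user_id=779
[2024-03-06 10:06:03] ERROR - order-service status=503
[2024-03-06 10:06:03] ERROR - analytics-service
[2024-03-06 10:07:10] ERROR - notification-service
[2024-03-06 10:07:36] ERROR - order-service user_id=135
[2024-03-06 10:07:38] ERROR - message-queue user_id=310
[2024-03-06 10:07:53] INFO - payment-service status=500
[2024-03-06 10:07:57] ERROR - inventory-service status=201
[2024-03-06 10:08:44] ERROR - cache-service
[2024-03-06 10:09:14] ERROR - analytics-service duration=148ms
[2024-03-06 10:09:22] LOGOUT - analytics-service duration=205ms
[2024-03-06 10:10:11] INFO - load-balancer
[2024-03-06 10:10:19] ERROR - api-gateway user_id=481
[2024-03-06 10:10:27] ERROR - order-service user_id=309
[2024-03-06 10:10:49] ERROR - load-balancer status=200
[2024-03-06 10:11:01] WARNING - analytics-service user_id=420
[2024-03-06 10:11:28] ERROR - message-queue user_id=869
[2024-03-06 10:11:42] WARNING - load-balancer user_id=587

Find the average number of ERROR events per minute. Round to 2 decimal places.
1.42

To calculate the rate:

1. Count total ERROR events: 17
2. Total time period: 12 minutes
3. Rate = 17 / 12 = 1.42 events per minute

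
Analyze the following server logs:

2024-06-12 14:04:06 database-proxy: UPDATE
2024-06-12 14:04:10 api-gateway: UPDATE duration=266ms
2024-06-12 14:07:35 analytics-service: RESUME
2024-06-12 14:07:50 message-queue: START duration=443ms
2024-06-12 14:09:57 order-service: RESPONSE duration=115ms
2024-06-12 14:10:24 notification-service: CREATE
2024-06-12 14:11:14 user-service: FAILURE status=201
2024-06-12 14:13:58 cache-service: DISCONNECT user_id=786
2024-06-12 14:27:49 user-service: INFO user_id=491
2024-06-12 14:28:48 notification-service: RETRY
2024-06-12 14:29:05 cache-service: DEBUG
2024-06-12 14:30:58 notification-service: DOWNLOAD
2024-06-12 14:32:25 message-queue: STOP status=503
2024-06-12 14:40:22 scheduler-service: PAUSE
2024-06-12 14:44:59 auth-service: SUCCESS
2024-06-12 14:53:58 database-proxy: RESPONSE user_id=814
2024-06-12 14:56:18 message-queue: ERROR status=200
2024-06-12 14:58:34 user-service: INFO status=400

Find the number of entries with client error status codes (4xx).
1

To find matching entries:

1. Pattern to match: client error status codes (4xx)
2. Scan each log entry for the pattern
3. Count matches: 1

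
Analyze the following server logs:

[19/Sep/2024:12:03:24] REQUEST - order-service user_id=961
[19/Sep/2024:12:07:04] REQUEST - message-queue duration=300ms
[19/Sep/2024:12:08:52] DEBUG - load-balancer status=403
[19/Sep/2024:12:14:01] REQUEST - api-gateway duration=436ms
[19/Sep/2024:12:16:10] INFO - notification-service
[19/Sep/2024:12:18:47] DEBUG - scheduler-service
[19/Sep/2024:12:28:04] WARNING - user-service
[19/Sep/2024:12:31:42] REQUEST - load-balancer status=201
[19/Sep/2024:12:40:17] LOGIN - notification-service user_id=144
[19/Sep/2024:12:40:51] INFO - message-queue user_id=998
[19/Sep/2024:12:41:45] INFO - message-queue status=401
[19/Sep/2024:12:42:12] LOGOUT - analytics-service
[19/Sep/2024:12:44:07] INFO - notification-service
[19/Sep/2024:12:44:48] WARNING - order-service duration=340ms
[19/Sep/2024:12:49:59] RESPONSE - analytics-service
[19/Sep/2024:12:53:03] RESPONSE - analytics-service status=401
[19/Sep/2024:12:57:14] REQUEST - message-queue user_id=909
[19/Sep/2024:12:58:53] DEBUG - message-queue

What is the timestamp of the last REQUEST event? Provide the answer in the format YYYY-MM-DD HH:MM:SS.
2024-09-19 12:57:14

To find the last event:

1. Filter for all REQUEST events
2. Sort by timestamp
3. Select the last one
4. Timestamp: 2024-09-19 12:57:14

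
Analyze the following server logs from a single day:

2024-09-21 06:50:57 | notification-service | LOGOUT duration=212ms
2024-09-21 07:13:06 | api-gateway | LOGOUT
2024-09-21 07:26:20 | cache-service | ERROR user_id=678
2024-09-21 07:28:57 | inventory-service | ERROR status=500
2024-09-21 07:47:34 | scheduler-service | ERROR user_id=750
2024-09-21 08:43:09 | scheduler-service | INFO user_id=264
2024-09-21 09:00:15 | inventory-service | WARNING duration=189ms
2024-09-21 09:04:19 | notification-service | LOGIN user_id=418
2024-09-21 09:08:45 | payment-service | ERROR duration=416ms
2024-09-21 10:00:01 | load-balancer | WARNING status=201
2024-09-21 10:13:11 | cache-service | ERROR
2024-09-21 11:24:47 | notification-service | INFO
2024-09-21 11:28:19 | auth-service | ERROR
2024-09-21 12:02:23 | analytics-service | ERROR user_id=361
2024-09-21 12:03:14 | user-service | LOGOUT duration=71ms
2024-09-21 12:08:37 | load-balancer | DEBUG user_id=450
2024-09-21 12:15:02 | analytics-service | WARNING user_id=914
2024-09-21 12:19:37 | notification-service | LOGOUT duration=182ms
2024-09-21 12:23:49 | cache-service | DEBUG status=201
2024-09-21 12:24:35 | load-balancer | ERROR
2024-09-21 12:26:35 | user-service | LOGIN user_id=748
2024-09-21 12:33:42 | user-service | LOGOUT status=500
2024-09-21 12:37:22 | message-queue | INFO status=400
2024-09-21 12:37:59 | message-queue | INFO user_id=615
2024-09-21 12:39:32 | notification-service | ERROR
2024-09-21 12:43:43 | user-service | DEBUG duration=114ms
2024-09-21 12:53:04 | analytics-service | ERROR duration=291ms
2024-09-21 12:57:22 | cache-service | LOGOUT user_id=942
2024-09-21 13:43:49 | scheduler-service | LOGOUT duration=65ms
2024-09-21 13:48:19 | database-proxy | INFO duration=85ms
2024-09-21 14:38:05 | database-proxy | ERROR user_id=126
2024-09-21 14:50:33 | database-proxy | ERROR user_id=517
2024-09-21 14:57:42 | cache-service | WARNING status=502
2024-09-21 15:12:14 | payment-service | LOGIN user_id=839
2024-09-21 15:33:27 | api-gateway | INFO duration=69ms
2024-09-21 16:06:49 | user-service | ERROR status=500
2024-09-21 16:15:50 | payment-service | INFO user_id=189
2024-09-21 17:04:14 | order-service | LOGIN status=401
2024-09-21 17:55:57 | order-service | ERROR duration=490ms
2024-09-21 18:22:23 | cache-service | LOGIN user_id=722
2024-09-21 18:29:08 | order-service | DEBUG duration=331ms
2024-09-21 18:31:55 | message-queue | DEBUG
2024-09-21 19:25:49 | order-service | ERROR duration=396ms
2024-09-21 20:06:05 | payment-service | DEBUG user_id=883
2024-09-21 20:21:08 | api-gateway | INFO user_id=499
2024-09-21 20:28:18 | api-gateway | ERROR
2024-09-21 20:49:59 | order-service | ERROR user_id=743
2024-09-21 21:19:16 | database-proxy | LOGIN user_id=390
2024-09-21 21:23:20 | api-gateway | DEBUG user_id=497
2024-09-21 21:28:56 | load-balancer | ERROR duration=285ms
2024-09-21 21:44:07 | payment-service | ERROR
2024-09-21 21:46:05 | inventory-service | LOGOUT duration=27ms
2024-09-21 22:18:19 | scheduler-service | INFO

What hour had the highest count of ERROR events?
12

To find the peak hour:

1. Group all ERROR events by hour
2. Count events in each hour
3. Find hour with maximum count
4. Peak hour: 12 (with 4 events)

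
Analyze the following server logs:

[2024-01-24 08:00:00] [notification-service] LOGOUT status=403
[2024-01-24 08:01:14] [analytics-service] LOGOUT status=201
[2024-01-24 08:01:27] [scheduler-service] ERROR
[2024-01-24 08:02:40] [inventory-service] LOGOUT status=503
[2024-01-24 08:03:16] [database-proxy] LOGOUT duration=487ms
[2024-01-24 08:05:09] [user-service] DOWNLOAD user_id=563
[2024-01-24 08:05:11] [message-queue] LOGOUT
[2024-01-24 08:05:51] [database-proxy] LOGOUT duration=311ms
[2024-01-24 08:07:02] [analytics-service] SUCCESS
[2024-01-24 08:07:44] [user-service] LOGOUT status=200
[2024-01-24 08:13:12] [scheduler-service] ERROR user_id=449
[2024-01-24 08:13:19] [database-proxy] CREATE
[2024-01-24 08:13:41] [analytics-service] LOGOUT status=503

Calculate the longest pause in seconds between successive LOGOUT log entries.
357

To find the longest gap:

1. Extract all LOGOUT events in chronological order
2. Calculate time differences between consecutive events
3. Find the maximum difference
4. Longest gap: 357 seconds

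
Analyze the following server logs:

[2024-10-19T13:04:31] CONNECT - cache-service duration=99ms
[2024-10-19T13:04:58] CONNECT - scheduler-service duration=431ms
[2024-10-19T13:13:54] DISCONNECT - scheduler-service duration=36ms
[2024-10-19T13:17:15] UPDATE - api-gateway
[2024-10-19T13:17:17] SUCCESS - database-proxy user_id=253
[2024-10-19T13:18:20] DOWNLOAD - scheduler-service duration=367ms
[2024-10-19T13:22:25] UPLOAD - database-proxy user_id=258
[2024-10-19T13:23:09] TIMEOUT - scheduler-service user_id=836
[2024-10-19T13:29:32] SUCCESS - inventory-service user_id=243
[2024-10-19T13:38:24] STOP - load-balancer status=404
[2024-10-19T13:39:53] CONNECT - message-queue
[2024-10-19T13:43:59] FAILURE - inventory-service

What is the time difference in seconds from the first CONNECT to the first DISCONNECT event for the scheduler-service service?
536

To find the time between events:

1. Locate the first CONNECT event for scheduler-service: 2024-10-19T13:04:58
2. Locate the first DISCONNECT event for scheduler-service: 2024-10-19T13:13:54
3. Calculate the difference: 2024-10-19T13:13:54 - 2024-10-19T13:04:58 = 536 seconds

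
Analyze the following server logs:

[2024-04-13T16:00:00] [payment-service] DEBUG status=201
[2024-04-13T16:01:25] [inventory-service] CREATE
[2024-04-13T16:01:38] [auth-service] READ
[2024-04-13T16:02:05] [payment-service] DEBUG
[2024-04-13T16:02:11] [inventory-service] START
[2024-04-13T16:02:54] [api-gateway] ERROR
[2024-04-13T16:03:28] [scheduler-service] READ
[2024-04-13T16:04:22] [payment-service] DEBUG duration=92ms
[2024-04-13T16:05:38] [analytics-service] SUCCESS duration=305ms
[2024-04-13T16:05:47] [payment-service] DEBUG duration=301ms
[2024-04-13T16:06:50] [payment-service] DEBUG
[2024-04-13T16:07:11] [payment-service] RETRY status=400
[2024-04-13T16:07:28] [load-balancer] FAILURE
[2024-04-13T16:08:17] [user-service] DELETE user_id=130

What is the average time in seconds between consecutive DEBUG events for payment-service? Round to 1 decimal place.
102.5

To calculate average interval:

1. Find all DEBUG events for payment-service in order
2. Calculate time gaps between consecutive events
3. Compute mean of gaps: 410 / 4 = 102.5 seconds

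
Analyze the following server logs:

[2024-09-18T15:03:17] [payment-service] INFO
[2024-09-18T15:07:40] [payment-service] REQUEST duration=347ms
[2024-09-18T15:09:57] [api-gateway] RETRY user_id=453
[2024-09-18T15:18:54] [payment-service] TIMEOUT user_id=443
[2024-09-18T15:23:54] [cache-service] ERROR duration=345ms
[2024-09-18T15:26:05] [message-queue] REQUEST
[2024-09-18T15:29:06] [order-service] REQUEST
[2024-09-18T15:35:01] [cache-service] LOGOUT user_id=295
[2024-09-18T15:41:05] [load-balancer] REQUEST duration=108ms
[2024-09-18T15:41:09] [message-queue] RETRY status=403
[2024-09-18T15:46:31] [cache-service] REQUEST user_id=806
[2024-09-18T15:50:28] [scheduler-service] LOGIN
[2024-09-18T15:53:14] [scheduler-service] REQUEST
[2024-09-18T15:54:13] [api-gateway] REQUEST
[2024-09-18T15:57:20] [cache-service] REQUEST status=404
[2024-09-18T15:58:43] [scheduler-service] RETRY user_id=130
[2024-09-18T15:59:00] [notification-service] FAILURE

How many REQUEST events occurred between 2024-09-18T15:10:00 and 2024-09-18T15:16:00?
0

To count events in the time window:

1. Window boundaries: 2024-09-18T15:10:00 to 2024-09-18T15:16:00
2. Filter for REQUEST events within this window
3. Count matching events: 0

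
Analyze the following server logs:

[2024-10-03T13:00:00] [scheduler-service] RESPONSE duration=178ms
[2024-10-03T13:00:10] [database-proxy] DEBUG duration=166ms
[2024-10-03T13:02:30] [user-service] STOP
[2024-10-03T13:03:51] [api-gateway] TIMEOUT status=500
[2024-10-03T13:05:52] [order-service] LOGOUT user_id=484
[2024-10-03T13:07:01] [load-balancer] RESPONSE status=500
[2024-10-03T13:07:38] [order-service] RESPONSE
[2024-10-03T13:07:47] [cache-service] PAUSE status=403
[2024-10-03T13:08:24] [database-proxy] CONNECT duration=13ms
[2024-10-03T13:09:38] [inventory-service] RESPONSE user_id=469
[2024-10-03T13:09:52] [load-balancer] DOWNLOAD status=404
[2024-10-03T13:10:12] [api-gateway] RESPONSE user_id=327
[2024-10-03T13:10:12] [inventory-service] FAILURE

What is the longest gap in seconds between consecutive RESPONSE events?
421

To find the longest gap:

1. Extract all RESPONSE events in chronological order
2. Calculate time differences between consecutive events
3. Find the maximum difference
4. Longest gap: 421 seconds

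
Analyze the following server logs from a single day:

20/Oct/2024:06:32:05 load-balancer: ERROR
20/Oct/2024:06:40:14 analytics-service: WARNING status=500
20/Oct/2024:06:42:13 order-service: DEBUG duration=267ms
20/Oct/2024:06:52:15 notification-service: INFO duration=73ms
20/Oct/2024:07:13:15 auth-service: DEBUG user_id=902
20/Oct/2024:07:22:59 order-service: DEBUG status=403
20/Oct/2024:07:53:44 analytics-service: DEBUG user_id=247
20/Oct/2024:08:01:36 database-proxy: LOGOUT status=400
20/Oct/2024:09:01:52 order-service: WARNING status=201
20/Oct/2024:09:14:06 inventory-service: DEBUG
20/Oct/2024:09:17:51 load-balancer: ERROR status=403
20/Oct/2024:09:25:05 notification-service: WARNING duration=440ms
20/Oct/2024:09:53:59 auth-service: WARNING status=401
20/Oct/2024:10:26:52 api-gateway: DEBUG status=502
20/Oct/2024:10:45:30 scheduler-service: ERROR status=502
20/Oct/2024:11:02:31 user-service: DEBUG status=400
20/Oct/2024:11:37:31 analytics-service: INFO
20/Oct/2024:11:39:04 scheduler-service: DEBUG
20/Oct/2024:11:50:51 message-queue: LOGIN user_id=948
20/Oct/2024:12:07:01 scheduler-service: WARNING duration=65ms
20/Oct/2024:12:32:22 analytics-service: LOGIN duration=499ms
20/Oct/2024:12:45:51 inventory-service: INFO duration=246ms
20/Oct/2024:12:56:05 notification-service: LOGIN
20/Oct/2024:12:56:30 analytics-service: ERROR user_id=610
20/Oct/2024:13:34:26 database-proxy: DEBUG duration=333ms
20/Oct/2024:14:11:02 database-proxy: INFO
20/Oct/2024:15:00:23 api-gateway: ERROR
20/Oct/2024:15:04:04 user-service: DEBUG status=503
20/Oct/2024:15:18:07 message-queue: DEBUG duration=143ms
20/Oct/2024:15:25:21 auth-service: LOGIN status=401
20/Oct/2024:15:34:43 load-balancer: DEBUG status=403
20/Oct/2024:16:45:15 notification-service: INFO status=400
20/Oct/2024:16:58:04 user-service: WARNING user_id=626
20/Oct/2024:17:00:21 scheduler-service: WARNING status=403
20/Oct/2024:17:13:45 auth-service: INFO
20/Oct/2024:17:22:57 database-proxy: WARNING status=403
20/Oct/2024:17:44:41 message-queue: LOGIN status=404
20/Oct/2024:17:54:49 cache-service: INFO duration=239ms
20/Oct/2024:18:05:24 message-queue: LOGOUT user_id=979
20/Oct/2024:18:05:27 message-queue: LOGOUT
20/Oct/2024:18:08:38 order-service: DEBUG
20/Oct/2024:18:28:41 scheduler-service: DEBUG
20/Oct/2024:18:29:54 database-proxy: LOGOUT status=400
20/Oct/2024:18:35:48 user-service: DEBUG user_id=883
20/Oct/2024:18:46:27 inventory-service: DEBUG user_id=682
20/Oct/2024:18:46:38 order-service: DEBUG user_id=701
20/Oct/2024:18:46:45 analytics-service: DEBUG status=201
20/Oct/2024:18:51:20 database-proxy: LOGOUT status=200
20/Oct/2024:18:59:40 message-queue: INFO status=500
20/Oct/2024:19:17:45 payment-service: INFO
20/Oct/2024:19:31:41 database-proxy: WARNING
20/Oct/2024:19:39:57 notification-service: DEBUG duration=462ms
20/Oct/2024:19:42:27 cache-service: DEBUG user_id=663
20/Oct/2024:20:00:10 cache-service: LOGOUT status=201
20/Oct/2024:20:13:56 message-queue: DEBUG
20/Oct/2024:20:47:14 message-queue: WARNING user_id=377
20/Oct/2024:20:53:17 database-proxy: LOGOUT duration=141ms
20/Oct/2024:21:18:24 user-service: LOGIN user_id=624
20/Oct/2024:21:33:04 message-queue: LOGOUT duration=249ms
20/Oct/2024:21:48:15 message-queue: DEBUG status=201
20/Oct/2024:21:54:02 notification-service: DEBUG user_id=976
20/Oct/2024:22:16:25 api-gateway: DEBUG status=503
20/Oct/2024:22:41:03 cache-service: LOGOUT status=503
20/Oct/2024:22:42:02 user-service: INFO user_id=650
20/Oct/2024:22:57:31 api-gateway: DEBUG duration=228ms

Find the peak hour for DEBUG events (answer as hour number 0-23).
18

To find the peak hour:

1. Group all DEBUG events by hour
2. Count events in each hour
3. Find hour with maximum count
4. Peak hour: 18 (with 6 events)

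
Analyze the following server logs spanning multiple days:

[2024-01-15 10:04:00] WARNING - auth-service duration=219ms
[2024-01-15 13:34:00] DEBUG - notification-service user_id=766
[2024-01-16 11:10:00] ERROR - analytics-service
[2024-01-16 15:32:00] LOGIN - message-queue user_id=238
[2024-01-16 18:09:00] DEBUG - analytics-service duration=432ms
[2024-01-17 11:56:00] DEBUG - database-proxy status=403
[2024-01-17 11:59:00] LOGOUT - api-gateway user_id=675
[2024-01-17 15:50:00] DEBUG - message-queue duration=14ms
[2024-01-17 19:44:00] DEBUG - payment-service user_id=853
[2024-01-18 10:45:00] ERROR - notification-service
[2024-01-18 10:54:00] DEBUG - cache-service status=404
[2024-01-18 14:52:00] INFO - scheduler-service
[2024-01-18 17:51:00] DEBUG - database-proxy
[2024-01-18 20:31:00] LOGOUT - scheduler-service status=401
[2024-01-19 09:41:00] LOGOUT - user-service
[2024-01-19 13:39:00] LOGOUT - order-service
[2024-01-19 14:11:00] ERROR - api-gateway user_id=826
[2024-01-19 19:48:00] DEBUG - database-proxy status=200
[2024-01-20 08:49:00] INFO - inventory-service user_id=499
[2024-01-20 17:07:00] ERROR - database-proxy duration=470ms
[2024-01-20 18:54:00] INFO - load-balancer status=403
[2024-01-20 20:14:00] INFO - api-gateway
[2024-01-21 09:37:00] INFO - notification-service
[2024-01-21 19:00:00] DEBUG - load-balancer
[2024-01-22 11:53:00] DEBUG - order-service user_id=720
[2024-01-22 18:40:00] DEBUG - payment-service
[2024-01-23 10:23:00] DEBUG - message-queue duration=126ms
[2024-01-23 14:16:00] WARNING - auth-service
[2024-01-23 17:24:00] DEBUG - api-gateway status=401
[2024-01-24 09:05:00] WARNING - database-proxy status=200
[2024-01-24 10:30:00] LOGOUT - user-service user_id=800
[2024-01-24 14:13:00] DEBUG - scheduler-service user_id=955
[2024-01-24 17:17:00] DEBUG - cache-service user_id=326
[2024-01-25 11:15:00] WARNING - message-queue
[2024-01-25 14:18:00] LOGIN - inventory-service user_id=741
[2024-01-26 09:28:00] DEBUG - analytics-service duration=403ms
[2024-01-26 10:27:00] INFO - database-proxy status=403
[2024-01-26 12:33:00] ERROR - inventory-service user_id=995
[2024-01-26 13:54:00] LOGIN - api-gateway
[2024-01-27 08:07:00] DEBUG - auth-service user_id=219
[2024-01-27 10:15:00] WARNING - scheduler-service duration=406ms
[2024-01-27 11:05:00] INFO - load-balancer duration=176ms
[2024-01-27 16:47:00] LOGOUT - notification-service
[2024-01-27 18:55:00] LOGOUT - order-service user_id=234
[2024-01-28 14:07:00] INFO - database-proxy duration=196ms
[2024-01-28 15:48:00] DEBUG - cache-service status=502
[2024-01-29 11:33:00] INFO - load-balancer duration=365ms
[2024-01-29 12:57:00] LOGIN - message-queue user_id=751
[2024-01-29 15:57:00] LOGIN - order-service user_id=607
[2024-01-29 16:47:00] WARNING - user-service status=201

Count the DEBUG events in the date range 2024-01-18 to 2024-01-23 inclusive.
8

To filter by date range:

1. Date range: 2024-01-18 through 2024-01-23, both dates inclusive
2. Filter for DEBUG events whose date falls in this range
3. Count matching events: 8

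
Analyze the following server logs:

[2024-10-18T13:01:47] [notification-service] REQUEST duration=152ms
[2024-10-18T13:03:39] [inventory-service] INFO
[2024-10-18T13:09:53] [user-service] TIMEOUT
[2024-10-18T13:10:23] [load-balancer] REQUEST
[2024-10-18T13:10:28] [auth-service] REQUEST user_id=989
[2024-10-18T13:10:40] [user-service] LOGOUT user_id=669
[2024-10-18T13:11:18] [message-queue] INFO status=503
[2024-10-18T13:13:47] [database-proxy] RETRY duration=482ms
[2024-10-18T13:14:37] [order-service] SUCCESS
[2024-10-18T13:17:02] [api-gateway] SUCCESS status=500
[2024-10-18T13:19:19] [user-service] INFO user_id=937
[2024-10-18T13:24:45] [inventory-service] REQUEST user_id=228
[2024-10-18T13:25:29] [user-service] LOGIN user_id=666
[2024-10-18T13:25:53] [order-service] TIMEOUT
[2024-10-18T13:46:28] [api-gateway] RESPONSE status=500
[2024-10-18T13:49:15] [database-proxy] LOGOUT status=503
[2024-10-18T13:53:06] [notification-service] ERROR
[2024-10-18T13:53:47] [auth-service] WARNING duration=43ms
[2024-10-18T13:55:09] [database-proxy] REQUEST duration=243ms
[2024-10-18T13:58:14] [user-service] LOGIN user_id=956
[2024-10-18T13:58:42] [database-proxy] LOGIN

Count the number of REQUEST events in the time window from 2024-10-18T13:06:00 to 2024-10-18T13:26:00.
3

To count events in the time window:

1. Window boundaries: 2024-10-18T13:06:00 to 2024-10-18T13:26:00
2. Filter for REQUEST events within this window
3. Count matching events: 3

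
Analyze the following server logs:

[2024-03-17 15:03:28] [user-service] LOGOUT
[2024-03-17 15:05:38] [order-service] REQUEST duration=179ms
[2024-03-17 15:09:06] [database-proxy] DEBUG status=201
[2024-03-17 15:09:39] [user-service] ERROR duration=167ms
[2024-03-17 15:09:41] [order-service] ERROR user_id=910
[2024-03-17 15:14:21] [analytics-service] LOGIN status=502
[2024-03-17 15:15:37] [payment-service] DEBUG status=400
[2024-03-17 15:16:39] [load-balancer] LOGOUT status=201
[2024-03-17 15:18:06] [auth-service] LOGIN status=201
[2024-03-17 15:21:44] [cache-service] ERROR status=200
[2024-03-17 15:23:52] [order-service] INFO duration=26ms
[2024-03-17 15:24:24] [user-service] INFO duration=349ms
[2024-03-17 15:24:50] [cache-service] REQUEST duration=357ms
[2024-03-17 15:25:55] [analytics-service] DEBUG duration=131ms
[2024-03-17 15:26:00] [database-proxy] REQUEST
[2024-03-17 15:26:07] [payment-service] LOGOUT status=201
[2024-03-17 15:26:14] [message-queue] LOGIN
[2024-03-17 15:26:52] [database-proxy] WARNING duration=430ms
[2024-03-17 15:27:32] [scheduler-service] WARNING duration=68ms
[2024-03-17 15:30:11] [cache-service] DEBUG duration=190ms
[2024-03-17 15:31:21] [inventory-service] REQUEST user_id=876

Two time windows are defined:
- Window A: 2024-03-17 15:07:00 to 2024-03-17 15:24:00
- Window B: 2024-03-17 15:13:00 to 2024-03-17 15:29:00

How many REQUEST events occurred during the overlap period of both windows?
0

To find overlap events:

1. Window A: 2024-03-17 15:07:00 to 2024-03-17 15:24:00
2. Window B: 2024-03-17 15:13:00 to 2024-03-17 15:29:00
3. Overlap period: 2024-03-17 15:13:00 to 2024-03-17 15:24:00
4. Count REQUEST events in overlap: 0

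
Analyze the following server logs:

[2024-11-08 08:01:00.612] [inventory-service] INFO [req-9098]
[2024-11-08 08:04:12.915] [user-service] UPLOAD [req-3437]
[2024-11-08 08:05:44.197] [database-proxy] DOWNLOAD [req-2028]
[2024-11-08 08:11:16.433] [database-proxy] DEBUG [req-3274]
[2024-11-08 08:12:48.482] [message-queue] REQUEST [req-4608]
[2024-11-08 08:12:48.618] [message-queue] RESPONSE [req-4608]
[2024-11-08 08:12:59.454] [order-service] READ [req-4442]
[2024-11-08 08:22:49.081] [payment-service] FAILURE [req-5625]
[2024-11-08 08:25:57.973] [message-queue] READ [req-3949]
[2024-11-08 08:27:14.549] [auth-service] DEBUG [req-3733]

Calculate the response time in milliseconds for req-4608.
136

To calculate latency:

1. Find REQUEST with id req-4608: 2024-11-08 08:12:48.482
2. Find RESPONSE with id req-4608: 2024-11-08 08:12:48.618
3. Latency: 2024-11-08 08:12:48.618 - 2024-11-08 08:12:48.482 = 136ms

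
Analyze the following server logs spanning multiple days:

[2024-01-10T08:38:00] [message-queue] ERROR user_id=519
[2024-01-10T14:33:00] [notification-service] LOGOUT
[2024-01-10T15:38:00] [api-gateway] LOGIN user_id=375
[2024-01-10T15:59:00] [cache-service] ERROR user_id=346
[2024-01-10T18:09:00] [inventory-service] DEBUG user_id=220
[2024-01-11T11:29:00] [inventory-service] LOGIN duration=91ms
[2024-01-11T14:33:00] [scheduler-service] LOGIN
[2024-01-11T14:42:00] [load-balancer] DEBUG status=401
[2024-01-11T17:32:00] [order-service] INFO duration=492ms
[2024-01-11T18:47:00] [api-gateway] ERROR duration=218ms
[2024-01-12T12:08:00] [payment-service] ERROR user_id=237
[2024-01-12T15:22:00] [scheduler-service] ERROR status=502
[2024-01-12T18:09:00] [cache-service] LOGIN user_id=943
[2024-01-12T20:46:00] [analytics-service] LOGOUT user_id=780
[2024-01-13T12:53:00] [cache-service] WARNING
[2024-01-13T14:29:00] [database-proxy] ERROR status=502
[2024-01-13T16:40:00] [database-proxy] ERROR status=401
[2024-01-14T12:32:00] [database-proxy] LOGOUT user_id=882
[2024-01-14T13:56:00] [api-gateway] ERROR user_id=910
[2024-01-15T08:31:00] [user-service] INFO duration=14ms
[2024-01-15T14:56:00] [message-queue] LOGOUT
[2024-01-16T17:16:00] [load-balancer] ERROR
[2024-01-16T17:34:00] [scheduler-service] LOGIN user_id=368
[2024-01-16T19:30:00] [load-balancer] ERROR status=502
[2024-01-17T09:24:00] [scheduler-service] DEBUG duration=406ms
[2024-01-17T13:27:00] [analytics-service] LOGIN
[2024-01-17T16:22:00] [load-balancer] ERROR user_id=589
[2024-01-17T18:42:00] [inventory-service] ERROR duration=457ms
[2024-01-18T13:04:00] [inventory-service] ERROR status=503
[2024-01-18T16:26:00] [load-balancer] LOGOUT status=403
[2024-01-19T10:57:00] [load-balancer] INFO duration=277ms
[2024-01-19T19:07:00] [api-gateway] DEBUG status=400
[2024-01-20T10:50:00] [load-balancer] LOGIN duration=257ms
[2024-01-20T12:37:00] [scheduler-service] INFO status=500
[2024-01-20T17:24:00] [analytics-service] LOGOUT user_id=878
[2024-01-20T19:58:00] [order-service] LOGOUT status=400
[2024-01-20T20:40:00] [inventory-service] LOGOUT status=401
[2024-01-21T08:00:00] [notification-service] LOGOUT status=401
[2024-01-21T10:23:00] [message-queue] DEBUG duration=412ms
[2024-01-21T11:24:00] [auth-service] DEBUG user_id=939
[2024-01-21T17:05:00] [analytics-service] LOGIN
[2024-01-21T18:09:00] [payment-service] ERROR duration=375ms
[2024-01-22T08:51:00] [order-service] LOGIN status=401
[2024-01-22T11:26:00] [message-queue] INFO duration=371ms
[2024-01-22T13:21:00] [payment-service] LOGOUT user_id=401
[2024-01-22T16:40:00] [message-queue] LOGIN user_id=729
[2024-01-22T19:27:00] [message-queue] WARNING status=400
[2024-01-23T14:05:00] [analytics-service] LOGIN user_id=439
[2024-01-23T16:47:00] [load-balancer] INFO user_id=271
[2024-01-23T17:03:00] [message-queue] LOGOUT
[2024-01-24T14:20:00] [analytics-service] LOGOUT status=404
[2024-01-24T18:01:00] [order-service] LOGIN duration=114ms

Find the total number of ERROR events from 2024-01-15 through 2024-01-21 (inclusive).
6

To filter by date range:

1. Date range: 2024-01-15 through 2024-01-21, both dates inclusive
2. Filter for ERROR events whose date falls in this range
3. Count matching events: 6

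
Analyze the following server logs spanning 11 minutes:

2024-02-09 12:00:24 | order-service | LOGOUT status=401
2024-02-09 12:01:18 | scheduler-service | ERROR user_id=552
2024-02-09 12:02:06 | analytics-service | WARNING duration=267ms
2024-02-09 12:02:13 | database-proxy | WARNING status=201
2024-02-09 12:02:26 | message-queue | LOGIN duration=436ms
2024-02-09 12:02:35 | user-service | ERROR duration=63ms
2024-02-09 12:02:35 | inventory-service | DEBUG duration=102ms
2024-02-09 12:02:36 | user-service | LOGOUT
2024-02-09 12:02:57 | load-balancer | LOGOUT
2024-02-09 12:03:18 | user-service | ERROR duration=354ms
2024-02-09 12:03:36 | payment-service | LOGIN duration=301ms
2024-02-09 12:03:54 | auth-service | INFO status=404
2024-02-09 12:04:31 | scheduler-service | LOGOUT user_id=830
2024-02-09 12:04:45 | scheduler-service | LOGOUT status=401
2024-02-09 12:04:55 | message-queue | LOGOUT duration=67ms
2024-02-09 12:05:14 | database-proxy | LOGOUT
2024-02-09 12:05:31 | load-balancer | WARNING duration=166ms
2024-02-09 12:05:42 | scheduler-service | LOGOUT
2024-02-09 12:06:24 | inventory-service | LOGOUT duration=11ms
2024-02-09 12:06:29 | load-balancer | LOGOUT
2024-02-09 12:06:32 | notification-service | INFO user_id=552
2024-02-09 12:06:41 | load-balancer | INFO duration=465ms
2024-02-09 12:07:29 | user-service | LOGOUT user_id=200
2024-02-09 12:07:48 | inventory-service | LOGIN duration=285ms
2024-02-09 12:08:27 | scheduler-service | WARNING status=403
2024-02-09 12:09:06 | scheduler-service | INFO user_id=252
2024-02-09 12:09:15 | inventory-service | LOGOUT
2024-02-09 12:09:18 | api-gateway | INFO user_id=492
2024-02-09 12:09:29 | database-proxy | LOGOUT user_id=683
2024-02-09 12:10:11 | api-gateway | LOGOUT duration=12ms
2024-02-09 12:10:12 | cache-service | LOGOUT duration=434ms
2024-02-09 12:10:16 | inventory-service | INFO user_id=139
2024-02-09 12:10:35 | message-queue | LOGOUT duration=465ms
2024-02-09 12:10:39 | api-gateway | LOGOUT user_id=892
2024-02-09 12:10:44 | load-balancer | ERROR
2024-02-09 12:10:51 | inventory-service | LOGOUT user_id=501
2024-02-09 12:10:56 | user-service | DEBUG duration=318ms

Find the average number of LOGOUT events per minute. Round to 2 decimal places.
1.64

To calculate the rate:

1. Count total LOGOUT events: 18
2. Total time period: 11 minutes
3. Rate = 18 / 11 = 1.64 events per minute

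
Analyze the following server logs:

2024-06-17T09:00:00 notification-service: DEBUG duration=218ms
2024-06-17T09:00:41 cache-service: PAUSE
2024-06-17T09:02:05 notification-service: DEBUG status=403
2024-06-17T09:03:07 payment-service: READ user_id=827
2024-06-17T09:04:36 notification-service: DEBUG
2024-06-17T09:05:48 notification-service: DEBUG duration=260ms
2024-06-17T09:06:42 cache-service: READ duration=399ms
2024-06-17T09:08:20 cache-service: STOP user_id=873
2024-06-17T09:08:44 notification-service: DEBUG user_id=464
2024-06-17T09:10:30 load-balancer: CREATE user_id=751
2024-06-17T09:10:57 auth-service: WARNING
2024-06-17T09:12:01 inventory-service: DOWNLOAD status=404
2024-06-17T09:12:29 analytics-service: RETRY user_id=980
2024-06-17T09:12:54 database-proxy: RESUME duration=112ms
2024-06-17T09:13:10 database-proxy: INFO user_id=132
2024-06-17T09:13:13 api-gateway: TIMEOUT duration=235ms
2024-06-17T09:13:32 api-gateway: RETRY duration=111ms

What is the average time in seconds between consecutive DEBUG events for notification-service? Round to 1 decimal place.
131.0

To calculate average interval:

1. Find all DEBUG events for notification-service in order
2. Calculate time gaps between consecutive events
3. Compute mean of gaps: 524 / 4 = 131.0 seconds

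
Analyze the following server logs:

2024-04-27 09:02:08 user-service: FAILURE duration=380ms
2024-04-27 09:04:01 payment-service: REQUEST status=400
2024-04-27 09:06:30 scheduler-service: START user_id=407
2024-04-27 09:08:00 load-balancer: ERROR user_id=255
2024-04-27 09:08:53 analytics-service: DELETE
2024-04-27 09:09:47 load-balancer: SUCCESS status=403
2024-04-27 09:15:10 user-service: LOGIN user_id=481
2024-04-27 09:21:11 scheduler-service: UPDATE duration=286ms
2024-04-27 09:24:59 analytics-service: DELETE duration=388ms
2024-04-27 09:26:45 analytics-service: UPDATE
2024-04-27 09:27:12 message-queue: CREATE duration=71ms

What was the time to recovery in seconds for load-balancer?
107

To calculate recovery time:

1. Find ERROR event for load-balancer: 2024-04-27 09:08:00
2. Find next SUCCESS event for load-balancer: 2024-04-27 09:09:47
3. Recovery time: 2024-04-27 09:09:47 - 2024-04-27 09:08:00 = 107 seconds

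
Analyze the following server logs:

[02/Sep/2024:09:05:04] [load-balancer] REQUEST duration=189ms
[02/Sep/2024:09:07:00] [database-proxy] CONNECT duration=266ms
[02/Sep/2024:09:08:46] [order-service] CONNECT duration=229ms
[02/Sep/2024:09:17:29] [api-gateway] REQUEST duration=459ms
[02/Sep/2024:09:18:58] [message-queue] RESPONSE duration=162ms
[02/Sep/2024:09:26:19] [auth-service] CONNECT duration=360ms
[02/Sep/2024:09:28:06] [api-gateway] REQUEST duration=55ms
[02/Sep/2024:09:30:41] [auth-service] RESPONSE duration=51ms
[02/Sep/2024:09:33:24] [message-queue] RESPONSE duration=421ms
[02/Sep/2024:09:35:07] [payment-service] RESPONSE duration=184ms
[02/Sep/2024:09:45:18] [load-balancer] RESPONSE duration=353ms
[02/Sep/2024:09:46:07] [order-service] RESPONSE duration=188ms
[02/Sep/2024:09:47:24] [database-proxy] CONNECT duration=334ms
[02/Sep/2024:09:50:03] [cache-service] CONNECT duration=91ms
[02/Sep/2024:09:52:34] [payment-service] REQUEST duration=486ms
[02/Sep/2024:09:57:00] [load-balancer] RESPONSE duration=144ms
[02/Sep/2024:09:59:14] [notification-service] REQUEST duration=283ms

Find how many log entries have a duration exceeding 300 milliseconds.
6

To count timeouts:

1. Threshold: 300ms
2. Extract duration from each log entry
3. Count entries where duration > 300
4. Timeout count: 6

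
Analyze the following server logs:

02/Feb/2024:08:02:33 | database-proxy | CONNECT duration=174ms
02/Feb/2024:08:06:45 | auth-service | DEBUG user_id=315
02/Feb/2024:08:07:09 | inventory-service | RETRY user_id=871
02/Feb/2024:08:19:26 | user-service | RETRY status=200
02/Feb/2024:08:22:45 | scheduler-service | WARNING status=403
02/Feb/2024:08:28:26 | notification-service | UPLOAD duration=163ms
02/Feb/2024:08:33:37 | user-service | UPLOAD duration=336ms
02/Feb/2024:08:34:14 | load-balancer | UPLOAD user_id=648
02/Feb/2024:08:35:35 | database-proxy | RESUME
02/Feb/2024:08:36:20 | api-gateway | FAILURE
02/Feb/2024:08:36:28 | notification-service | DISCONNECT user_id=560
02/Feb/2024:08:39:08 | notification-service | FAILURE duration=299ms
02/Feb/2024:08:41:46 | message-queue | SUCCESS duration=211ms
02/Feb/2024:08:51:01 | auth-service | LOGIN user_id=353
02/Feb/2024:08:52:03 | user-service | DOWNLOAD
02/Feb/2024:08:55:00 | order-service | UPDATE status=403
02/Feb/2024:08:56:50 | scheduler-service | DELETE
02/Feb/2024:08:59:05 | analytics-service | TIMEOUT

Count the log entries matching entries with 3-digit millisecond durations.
5

To find matching entries:

1. Pattern to match: entries with 3-digit millisecond durations
2. Scan each log entry for the pattern
3. Count matches: 5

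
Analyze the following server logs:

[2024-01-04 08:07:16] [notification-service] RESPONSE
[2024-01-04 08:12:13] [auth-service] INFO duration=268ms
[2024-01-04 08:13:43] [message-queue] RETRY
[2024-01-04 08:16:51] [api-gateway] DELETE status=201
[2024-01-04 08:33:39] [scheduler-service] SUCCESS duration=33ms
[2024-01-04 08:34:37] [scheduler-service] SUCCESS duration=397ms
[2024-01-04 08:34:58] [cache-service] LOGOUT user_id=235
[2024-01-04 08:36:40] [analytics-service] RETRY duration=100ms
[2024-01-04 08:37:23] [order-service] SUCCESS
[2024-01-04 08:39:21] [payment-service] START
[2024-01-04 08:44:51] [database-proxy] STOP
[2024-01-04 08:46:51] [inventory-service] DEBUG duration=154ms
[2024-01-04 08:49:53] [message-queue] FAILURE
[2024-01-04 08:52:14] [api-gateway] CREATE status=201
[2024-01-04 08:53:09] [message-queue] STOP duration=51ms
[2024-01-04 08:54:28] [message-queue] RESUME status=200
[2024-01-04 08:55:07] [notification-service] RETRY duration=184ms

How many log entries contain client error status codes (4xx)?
0

To find matching entries:

1. Pattern to match: client error status codes (4xx)
2. Scan each log entry for the pattern
3. Count matches: 0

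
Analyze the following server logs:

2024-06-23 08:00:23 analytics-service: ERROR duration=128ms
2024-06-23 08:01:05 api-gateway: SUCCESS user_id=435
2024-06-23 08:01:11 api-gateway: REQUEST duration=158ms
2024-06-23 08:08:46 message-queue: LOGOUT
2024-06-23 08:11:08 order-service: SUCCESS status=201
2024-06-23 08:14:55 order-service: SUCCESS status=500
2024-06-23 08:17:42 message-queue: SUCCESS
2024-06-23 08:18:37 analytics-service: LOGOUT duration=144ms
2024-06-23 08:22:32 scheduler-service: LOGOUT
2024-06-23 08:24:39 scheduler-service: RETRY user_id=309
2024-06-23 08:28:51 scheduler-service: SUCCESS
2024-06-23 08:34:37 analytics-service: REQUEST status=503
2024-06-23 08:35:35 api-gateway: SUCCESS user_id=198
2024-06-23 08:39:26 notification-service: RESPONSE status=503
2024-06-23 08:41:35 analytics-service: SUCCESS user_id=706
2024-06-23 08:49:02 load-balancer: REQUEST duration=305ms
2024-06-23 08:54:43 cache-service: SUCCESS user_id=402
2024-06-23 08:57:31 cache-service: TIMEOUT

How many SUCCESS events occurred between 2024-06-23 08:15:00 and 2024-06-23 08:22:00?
1

To count events in the time window:

1. Window boundaries: 2024-06-23 08:15:00 to 2024-06-23 08:22:00
2. Filter for SUCCESS events within this window
3. Count matching events: 1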